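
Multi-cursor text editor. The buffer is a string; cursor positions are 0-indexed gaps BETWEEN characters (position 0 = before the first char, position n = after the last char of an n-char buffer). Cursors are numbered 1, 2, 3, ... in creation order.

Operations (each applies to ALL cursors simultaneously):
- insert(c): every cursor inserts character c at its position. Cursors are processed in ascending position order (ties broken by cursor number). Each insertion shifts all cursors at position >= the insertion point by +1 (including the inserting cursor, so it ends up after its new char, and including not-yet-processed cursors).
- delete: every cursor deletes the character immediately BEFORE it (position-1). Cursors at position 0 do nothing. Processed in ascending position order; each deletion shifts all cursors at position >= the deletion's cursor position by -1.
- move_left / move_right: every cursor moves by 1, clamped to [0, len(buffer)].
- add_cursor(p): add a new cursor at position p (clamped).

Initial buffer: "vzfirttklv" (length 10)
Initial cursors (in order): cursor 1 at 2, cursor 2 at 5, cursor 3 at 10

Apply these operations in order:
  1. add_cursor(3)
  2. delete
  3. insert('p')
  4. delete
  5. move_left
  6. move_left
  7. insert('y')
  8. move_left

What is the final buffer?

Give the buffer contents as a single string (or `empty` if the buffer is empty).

After op 1 (add_cursor(3)): buffer="vzfirttklv" (len 10), cursors c1@2 c4@3 c2@5 c3@10, authorship ..........
After op 2 (delete): buffer="vittkl" (len 6), cursors c1@1 c4@1 c2@2 c3@6, authorship ......
After op 3 (insert('p')): buffer="vppipttklp" (len 10), cursors c1@3 c4@3 c2@5 c3@10, authorship .14.2....3
After op 4 (delete): buffer="vittkl" (len 6), cursors c1@1 c4@1 c2@2 c3@6, authorship ......
After op 5 (move_left): buffer="vittkl" (len 6), cursors c1@0 c4@0 c2@1 c3@5, authorship ......
After op 6 (move_left): buffer="vittkl" (len 6), cursors c1@0 c2@0 c4@0 c3@4, authorship ......
After op 7 (insert('y')): buffer="yyyvittykl" (len 10), cursors c1@3 c2@3 c4@3 c3@8, authorship 124....3..
After op 8 (move_left): buffer="yyyvittykl" (len 10), cursors c1@2 c2@2 c4@2 c3@7, authorship 124....3..

Answer: yyyvittykl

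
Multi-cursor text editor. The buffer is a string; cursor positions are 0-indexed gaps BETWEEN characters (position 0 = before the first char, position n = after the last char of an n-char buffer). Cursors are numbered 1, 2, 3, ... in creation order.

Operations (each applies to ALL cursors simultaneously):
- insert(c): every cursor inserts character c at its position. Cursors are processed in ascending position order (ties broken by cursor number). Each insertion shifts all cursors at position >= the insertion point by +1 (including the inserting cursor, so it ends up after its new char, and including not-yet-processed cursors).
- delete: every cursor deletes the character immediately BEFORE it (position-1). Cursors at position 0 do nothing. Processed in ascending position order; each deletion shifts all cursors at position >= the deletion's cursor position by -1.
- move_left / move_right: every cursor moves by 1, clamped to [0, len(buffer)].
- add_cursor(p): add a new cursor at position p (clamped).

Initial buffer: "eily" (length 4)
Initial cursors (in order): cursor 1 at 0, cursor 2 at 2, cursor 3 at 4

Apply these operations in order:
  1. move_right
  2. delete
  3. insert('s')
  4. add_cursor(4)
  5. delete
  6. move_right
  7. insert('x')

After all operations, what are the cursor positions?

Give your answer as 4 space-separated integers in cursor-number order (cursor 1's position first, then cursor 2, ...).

Answer: 4 4 4 4

Derivation:
After op 1 (move_right): buffer="eily" (len 4), cursors c1@1 c2@3 c3@4, authorship ....
After op 2 (delete): buffer="i" (len 1), cursors c1@0 c2@1 c3@1, authorship .
After op 3 (insert('s')): buffer="siss" (len 4), cursors c1@1 c2@4 c3@4, authorship 1.23
After op 4 (add_cursor(4)): buffer="siss" (len 4), cursors c1@1 c2@4 c3@4 c4@4, authorship 1.23
After op 5 (delete): buffer="" (len 0), cursors c1@0 c2@0 c3@0 c4@0, authorship 
After op 6 (move_right): buffer="" (len 0), cursors c1@0 c2@0 c3@0 c4@0, authorship 
After op 7 (insert('x')): buffer="xxxx" (len 4), cursors c1@4 c2@4 c3@4 c4@4, authorship 1234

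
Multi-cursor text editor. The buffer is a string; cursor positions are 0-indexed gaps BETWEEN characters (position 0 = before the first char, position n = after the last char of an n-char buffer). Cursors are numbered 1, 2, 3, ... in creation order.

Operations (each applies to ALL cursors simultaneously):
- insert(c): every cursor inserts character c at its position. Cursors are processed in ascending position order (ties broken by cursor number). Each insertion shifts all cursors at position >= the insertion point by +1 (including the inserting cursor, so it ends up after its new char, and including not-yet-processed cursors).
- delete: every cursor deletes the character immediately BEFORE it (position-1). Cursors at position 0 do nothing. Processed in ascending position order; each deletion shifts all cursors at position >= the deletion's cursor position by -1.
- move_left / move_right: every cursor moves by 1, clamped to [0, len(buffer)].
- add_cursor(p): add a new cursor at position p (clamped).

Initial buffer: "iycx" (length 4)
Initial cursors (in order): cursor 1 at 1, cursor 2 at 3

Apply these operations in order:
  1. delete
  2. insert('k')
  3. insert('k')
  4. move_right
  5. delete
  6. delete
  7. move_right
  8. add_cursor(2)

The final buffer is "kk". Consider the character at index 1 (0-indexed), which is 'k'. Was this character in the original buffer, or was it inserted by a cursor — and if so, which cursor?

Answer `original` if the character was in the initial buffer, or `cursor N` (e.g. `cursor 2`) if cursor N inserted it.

After op 1 (delete): buffer="yx" (len 2), cursors c1@0 c2@1, authorship ..
After op 2 (insert('k')): buffer="kykx" (len 4), cursors c1@1 c2@3, authorship 1.2.
After op 3 (insert('k')): buffer="kkykkx" (len 6), cursors c1@2 c2@5, authorship 11.22.
After op 4 (move_right): buffer="kkykkx" (len 6), cursors c1@3 c2@6, authorship 11.22.
After op 5 (delete): buffer="kkkk" (len 4), cursors c1@2 c2@4, authorship 1122
After op 6 (delete): buffer="kk" (len 2), cursors c1@1 c2@2, authorship 12
After op 7 (move_right): buffer="kk" (len 2), cursors c1@2 c2@2, authorship 12
After op 8 (add_cursor(2)): buffer="kk" (len 2), cursors c1@2 c2@2 c3@2, authorship 12
Authorship (.=original, N=cursor N): 1 2
Index 1: author = 2

Answer: cursor 2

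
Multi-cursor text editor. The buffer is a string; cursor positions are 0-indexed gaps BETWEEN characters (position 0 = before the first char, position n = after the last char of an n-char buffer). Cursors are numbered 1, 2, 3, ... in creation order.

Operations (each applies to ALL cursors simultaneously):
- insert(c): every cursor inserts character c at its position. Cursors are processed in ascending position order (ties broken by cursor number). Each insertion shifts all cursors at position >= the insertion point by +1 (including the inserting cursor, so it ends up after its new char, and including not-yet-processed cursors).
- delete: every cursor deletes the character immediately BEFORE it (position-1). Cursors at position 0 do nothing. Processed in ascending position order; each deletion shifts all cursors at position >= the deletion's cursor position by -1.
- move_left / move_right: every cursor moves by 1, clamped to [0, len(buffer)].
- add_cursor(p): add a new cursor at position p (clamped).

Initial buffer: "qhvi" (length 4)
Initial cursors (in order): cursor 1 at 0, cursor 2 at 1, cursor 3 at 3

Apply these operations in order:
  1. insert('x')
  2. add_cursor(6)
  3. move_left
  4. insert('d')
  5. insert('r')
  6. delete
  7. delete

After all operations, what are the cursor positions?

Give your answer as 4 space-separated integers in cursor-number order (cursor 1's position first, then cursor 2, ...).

After op 1 (insert('x')): buffer="xqxhvxi" (len 7), cursors c1@1 c2@3 c3@6, authorship 1.2..3.
After op 2 (add_cursor(6)): buffer="xqxhvxi" (len 7), cursors c1@1 c2@3 c3@6 c4@6, authorship 1.2..3.
After op 3 (move_left): buffer="xqxhvxi" (len 7), cursors c1@0 c2@2 c3@5 c4@5, authorship 1.2..3.
After op 4 (insert('d')): buffer="dxqdxhvddxi" (len 11), cursors c1@1 c2@4 c3@9 c4@9, authorship 11.22..343.
After op 5 (insert('r')): buffer="drxqdrxhvddrrxi" (len 15), cursors c1@2 c2@6 c3@13 c4@13, authorship 111.222..34343.
After op 6 (delete): buffer="dxqdxhvddxi" (len 11), cursors c1@1 c2@4 c3@9 c4@9, authorship 11.22..343.
After op 7 (delete): buffer="xqxhvxi" (len 7), cursors c1@0 c2@2 c3@5 c4@5, authorship 1.2..3.

Answer: 0 2 5 5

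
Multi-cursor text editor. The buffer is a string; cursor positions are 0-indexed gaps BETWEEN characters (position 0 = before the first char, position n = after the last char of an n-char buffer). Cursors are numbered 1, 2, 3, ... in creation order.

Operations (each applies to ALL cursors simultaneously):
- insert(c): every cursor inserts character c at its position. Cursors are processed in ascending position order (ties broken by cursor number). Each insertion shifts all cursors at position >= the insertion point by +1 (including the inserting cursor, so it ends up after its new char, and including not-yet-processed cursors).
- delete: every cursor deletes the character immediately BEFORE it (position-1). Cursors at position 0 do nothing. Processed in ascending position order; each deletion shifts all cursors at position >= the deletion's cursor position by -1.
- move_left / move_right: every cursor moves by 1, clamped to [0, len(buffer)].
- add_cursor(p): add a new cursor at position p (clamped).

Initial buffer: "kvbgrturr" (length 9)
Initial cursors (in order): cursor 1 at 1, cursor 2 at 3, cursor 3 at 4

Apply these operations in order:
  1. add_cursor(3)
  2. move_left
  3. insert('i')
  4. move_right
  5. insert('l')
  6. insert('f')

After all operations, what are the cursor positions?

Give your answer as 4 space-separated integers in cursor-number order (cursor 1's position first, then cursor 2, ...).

After op 1 (add_cursor(3)): buffer="kvbgrturr" (len 9), cursors c1@1 c2@3 c4@3 c3@4, authorship .........
After op 2 (move_left): buffer="kvbgrturr" (len 9), cursors c1@0 c2@2 c4@2 c3@3, authorship .........
After op 3 (insert('i')): buffer="ikviibigrturr" (len 13), cursors c1@1 c2@5 c4@5 c3@7, authorship 1..24.3......
After op 4 (move_right): buffer="ikviibigrturr" (len 13), cursors c1@2 c2@6 c4@6 c3@8, authorship 1..24.3......
After op 5 (insert('l')): buffer="iklviiblliglrturr" (len 17), cursors c1@3 c2@9 c4@9 c3@12, authorship 1.1.24.243.3.....
After op 6 (insert('f')): buffer="iklfviibllffiglfrturr" (len 21), cursors c1@4 c2@12 c4@12 c3@16, authorship 1.11.24.24243.33.....

Answer: 4 12 16 12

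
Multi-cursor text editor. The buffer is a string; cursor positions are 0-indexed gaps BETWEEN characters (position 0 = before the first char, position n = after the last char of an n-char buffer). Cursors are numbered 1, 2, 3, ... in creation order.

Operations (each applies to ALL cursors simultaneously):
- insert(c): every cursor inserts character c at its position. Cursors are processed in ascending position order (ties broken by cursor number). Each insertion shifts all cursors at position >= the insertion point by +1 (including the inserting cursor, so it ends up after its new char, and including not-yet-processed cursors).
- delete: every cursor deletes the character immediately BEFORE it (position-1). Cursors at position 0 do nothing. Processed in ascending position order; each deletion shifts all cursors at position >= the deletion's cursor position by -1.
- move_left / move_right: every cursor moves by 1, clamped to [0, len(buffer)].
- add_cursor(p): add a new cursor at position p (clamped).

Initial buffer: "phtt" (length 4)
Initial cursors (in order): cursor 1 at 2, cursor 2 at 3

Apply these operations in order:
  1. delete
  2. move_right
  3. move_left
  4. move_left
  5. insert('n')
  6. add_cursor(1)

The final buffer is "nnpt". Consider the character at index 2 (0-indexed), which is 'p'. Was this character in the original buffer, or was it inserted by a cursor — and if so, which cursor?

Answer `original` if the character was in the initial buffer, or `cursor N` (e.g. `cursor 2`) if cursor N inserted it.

After op 1 (delete): buffer="pt" (len 2), cursors c1@1 c2@1, authorship ..
After op 2 (move_right): buffer="pt" (len 2), cursors c1@2 c2@2, authorship ..
After op 3 (move_left): buffer="pt" (len 2), cursors c1@1 c2@1, authorship ..
After op 4 (move_left): buffer="pt" (len 2), cursors c1@0 c2@0, authorship ..
After op 5 (insert('n')): buffer="nnpt" (len 4), cursors c1@2 c2@2, authorship 12..
After op 6 (add_cursor(1)): buffer="nnpt" (len 4), cursors c3@1 c1@2 c2@2, authorship 12..
Authorship (.=original, N=cursor N): 1 2 . .
Index 2: author = original

Answer: original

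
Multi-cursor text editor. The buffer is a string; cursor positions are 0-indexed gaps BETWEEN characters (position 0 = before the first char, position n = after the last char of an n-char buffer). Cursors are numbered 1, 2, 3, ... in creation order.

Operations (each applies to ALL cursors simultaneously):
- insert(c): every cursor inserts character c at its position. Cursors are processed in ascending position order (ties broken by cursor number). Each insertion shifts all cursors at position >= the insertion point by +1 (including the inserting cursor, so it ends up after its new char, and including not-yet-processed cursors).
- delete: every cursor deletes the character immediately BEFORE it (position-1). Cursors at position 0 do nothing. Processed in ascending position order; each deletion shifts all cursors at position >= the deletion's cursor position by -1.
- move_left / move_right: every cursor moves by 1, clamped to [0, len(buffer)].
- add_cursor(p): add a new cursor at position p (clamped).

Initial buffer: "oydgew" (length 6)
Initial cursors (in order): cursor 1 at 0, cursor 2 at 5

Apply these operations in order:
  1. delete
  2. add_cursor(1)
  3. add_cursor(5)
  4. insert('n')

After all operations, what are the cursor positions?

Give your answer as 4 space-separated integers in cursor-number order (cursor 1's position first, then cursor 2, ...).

After op 1 (delete): buffer="oydgw" (len 5), cursors c1@0 c2@4, authorship .....
After op 2 (add_cursor(1)): buffer="oydgw" (len 5), cursors c1@0 c3@1 c2@4, authorship .....
After op 3 (add_cursor(5)): buffer="oydgw" (len 5), cursors c1@0 c3@1 c2@4 c4@5, authorship .....
After op 4 (insert('n')): buffer="nonydgnwn" (len 9), cursors c1@1 c3@3 c2@7 c4@9, authorship 1.3...2.4

Answer: 1 7 3 9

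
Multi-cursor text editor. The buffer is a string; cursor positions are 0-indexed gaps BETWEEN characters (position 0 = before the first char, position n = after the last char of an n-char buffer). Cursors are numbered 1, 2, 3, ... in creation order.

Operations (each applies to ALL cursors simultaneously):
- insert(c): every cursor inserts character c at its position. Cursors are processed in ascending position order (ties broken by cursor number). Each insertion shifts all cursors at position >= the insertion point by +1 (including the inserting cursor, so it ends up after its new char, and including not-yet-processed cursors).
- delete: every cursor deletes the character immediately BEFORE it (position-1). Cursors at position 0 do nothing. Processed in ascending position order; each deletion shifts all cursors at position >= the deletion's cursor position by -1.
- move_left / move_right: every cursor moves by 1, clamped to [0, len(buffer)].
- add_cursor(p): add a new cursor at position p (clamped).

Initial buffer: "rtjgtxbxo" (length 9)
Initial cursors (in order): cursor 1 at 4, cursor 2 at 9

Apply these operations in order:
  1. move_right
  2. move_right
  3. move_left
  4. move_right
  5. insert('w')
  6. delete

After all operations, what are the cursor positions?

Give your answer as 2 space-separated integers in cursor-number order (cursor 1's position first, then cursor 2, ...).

After op 1 (move_right): buffer="rtjgtxbxo" (len 9), cursors c1@5 c2@9, authorship .........
After op 2 (move_right): buffer="rtjgtxbxo" (len 9), cursors c1@6 c2@9, authorship .........
After op 3 (move_left): buffer="rtjgtxbxo" (len 9), cursors c1@5 c2@8, authorship .........
After op 4 (move_right): buffer="rtjgtxbxo" (len 9), cursors c1@6 c2@9, authorship .........
After op 5 (insert('w')): buffer="rtjgtxwbxow" (len 11), cursors c1@7 c2@11, authorship ......1...2
After op 6 (delete): buffer="rtjgtxbxo" (len 9), cursors c1@6 c2@9, authorship .........

Answer: 6 9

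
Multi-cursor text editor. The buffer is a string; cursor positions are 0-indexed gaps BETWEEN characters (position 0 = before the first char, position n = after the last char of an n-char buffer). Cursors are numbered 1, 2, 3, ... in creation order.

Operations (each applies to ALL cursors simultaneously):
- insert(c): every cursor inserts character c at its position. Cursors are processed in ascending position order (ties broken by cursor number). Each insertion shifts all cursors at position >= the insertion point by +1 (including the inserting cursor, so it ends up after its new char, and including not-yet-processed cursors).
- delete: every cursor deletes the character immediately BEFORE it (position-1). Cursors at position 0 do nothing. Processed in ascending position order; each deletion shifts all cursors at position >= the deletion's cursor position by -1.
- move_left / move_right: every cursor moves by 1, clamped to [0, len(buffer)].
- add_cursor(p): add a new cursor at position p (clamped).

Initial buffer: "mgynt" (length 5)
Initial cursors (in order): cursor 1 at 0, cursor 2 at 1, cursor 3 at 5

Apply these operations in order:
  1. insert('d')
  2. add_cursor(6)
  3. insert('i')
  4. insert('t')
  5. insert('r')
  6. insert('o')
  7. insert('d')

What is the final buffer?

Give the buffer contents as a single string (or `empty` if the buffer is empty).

After op 1 (insert('d')): buffer="dmdgyntd" (len 8), cursors c1@1 c2@3 c3@8, authorship 1.2....3
After op 2 (add_cursor(6)): buffer="dmdgyntd" (len 8), cursors c1@1 c2@3 c4@6 c3@8, authorship 1.2....3
After op 3 (insert('i')): buffer="dimdigynitdi" (len 12), cursors c1@2 c2@5 c4@9 c3@12, authorship 11.22...4.33
After op 4 (insert('t')): buffer="ditmditgynittdit" (len 16), cursors c1@3 c2@7 c4@12 c3@16, authorship 111.222...44.333
After op 5 (insert('r')): buffer="ditrmditrgynitrtditr" (len 20), cursors c1@4 c2@9 c4@15 c3@20, authorship 1111.2222...444.3333
After op 6 (insert('o')): buffer="ditromditrogynitrotditro" (len 24), cursors c1@5 c2@11 c4@18 c3@24, authorship 11111.22222...4444.33333
After op 7 (insert('d')): buffer="ditrodmditrodgynitrodtditrod" (len 28), cursors c1@6 c2@13 c4@21 c3@28, authorship 111111.222222...44444.333333

Answer: ditrodmditrodgynitrodtditrod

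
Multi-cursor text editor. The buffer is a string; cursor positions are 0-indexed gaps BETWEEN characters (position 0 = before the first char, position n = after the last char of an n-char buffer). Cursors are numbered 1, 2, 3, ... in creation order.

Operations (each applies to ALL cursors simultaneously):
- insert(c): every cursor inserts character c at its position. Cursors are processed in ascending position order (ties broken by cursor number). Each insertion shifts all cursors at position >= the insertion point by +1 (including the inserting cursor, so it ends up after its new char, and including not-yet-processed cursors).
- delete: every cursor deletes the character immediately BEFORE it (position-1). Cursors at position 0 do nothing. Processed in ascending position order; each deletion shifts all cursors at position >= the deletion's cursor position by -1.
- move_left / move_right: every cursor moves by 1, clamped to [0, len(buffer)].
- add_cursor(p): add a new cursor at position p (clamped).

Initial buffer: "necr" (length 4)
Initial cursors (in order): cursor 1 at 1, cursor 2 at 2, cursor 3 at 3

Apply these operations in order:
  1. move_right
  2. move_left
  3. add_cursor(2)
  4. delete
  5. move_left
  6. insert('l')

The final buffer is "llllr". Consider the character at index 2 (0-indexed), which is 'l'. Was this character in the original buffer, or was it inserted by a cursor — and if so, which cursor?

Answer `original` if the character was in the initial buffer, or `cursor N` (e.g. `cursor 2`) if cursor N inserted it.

Answer: cursor 3

Derivation:
After op 1 (move_right): buffer="necr" (len 4), cursors c1@2 c2@3 c3@4, authorship ....
After op 2 (move_left): buffer="necr" (len 4), cursors c1@1 c2@2 c3@3, authorship ....
After op 3 (add_cursor(2)): buffer="necr" (len 4), cursors c1@1 c2@2 c4@2 c3@3, authorship ....
After op 4 (delete): buffer="r" (len 1), cursors c1@0 c2@0 c3@0 c4@0, authorship .
After op 5 (move_left): buffer="r" (len 1), cursors c1@0 c2@0 c3@0 c4@0, authorship .
After op 6 (insert('l')): buffer="llllr" (len 5), cursors c1@4 c2@4 c3@4 c4@4, authorship 1234.
Authorship (.=original, N=cursor N): 1 2 3 4 .
Index 2: author = 3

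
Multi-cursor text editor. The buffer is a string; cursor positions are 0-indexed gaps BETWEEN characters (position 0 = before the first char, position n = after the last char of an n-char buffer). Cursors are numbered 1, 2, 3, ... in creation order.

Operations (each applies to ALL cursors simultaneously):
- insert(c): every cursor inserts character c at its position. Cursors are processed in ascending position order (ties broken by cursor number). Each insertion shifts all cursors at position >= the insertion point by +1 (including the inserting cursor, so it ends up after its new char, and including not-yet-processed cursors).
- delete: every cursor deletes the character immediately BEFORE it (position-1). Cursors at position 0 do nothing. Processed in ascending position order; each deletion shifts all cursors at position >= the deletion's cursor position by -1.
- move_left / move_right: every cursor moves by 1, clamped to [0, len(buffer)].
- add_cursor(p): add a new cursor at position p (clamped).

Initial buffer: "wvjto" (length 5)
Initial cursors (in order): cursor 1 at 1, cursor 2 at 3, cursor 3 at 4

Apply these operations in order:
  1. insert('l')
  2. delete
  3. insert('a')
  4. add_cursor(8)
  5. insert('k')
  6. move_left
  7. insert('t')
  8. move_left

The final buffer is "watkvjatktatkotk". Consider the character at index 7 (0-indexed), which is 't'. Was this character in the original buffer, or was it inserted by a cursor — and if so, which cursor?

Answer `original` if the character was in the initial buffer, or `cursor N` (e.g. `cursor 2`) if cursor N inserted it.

Answer: cursor 2

Derivation:
After op 1 (insert('l')): buffer="wlvjltlo" (len 8), cursors c1@2 c2@5 c3@7, authorship .1..2.3.
After op 2 (delete): buffer="wvjto" (len 5), cursors c1@1 c2@3 c3@4, authorship .....
After op 3 (insert('a')): buffer="wavjatao" (len 8), cursors c1@2 c2@5 c3@7, authorship .1..2.3.
After op 4 (add_cursor(8)): buffer="wavjatao" (len 8), cursors c1@2 c2@5 c3@7 c4@8, authorship .1..2.3.
After op 5 (insert('k')): buffer="wakvjaktakok" (len 12), cursors c1@3 c2@7 c3@10 c4@12, authorship .11..22.33.4
After op 6 (move_left): buffer="wakvjaktakok" (len 12), cursors c1@2 c2@6 c3@9 c4@11, authorship .11..22.33.4
After op 7 (insert('t')): buffer="watkvjatktatkotk" (len 16), cursors c1@3 c2@8 c3@12 c4@15, authorship .111..222.333.44
After op 8 (move_left): buffer="watkvjatktatkotk" (len 16), cursors c1@2 c2@7 c3@11 c4@14, authorship .111..222.333.44
Authorship (.=original, N=cursor N): . 1 1 1 . . 2 2 2 . 3 3 3 . 4 4
Index 7: author = 2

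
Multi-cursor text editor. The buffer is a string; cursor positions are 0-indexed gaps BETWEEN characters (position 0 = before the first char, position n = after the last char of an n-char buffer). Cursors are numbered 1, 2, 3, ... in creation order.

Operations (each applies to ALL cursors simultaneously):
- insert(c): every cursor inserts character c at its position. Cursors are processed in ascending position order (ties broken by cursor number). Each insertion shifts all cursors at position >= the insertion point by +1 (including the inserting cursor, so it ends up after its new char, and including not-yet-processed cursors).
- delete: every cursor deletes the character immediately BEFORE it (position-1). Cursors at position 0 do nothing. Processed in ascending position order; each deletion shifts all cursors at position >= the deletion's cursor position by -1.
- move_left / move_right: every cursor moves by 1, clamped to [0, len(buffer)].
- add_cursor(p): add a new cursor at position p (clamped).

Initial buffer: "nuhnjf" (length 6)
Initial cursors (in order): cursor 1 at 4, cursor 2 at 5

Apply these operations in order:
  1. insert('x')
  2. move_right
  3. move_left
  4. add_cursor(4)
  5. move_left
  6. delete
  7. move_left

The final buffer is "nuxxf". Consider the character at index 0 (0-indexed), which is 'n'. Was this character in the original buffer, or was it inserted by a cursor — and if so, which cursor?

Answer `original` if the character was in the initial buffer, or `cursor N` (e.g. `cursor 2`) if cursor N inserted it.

After op 1 (insert('x')): buffer="nuhnxjxf" (len 8), cursors c1@5 c2@7, authorship ....1.2.
After op 2 (move_right): buffer="nuhnxjxf" (len 8), cursors c1@6 c2@8, authorship ....1.2.
After op 3 (move_left): buffer="nuhnxjxf" (len 8), cursors c1@5 c2@7, authorship ....1.2.
After op 4 (add_cursor(4)): buffer="nuhnxjxf" (len 8), cursors c3@4 c1@5 c2@7, authorship ....1.2.
After op 5 (move_left): buffer="nuhnxjxf" (len 8), cursors c3@3 c1@4 c2@6, authorship ....1.2.
After op 6 (delete): buffer="nuxxf" (len 5), cursors c1@2 c3@2 c2@3, authorship ..12.
After op 7 (move_left): buffer="nuxxf" (len 5), cursors c1@1 c3@1 c2@2, authorship ..12.
Authorship (.=original, N=cursor N): . . 1 2 .
Index 0: author = original

Answer: original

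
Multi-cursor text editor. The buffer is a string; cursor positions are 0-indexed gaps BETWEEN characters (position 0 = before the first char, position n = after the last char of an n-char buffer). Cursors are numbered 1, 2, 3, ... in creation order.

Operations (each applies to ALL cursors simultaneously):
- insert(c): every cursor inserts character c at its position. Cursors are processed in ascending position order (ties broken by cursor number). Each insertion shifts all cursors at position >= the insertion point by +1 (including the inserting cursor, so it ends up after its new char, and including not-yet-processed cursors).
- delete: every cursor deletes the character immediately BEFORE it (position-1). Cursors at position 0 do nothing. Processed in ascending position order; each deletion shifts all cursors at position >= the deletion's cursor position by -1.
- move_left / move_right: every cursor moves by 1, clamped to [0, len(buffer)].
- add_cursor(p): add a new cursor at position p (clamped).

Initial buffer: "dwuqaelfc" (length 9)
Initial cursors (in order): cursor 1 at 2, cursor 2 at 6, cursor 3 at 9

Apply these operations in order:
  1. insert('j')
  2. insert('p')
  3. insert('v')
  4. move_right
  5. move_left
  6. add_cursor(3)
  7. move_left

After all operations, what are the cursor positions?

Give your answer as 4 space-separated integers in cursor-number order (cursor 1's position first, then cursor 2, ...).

Answer: 4 11 16 2

Derivation:
After op 1 (insert('j')): buffer="dwjuqaejlfcj" (len 12), cursors c1@3 c2@8 c3@12, authorship ..1....2...3
After op 2 (insert('p')): buffer="dwjpuqaejplfcjp" (len 15), cursors c1@4 c2@10 c3@15, authorship ..11....22...33
After op 3 (insert('v')): buffer="dwjpvuqaejpvlfcjpv" (len 18), cursors c1@5 c2@12 c3@18, authorship ..111....222...333
After op 4 (move_right): buffer="dwjpvuqaejpvlfcjpv" (len 18), cursors c1@6 c2@13 c3@18, authorship ..111....222...333
After op 5 (move_left): buffer="dwjpvuqaejpvlfcjpv" (len 18), cursors c1@5 c2@12 c3@17, authorship ..111....222...333
After op 6 (add_cursor(3)): buffer="dwjpvuqaejpvlfcjpv" (len 18), cursors c4@3 c1@5 c2@12 c3@17, authorship ..111....222...333
After op 7 (move_left): buffer="dwjpvuqaejpvlfcjpv" (len 18), cursors c4@2 c1@4 c2@11 c3@16, authorship ..111....222...333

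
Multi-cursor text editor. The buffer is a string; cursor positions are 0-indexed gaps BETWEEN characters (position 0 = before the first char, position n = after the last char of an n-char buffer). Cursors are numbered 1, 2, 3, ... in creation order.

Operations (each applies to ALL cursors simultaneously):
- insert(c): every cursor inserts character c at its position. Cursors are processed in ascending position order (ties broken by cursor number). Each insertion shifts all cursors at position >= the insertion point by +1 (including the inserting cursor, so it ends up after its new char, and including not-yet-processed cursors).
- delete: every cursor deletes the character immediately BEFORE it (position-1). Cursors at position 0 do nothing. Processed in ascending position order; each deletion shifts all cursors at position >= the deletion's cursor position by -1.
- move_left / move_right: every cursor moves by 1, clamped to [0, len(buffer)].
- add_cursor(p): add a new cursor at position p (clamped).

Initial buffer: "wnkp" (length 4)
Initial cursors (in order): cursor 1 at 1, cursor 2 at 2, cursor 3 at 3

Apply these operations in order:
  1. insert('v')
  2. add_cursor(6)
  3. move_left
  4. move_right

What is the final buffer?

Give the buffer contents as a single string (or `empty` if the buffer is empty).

Answer: wvnvkvp

Derivation:
After op 1 (insert('v')): buffer="wvnvkvp" (len 7), cursors c1@2 c2@4 c3@6, authorship .1.2.3.
After op 2 (add_cursor(6)): buffer="wvnvkvp" (len 7), cursors c1@2 c2@4 c3@6 c4@6, authorship .1.2.3.
After op 3 (move_left): buffer="wvnvkvp" (len 7), cursors c1@1 c2@3 c3@5 c4@5, authorship .1.2.3.
After op 4 (move_right): buffer="wvnvkvp" (len 7), cursors c1@2 c2@4 c3@6 c4@6, authorship .1.2.3.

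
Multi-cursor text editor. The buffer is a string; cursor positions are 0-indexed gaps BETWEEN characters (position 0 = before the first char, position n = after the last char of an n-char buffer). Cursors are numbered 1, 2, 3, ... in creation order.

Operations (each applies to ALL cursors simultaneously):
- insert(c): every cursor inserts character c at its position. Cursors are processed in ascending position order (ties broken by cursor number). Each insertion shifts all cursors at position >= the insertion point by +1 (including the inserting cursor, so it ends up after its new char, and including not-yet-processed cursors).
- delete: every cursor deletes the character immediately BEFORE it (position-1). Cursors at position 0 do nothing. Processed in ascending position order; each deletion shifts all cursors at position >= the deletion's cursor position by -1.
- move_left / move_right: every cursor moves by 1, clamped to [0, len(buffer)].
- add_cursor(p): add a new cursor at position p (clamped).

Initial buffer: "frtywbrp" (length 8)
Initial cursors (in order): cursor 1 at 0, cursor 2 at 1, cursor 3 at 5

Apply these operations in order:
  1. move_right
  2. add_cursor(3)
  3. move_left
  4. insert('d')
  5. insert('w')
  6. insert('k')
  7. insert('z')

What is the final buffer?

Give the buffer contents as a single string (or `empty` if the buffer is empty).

After op 1 (move_right): buffer="frtywbrp" (len 8), cursors c1@1 c2@2 c3@6, authorship ........
After op 2 (add_cursor(3)): buffer="frtywbrp" (len 8), cursors c1@1 c2@2 c4@3 c3@6, authorship ........
After op 3 (move_left): buffer="frtywbrp" (len 8), cursors c1@0 c2@1 c4@2 c3@5, authorship ........
After op 4 (insert('d')): buffer="dfdrdtywdbrp" (len 12), cursors c1@1 c2@3 c4@5 c3@9, authorship 1.2.4...3...
After op 5 (insert('w')): buffer="dwfdwrdwtywdwbrp" (len 16), cursors c1@2 c2@5 c4@8 c3@13, authorship 11.22.44...33...
After op 6 (insert('k')): buffer="dwkfdwkrdwktywdwkbrp" (len 20), cursors c1@3 c2@7 c4@11 c3@17, authorship 111.222.444...333...
After op 7 (insert('z')): buffer="dwkzfdwkzrdwkztywdwkzbrp" (len 24), cursors c1@4 c2@9 c4@14 c3@21, authorship 1111.2222.4444...3333...

Answer: dwkzfdwkzrdwkztywdwkzbrp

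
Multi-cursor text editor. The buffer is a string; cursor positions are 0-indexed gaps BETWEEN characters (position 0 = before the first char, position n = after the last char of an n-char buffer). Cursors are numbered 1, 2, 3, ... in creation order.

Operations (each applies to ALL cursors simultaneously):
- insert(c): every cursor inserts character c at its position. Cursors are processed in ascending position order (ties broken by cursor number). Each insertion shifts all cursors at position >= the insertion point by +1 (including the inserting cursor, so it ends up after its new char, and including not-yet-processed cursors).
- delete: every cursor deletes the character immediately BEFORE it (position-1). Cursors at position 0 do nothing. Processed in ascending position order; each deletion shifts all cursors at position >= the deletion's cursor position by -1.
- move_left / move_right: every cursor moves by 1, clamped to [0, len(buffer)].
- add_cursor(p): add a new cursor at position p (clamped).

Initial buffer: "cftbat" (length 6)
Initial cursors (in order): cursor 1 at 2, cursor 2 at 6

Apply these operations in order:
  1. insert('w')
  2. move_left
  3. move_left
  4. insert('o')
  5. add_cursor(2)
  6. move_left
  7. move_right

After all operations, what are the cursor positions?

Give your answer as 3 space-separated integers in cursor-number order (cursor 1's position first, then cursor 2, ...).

After op 1 (insert('w')): buffer="cfwtbatw" (len 8), cursors c1@3 c2@8, authorship ..1....2
After op 2 (move_left): buffer="cfwtbatw" (len 8), cursors c1@2 c2@7, authorship ..1....2
After op 3 (move_left): buffer="cfwtbatw" (len 8), cursors c1@1 c2@6, authorship ..1....2
After op 4 (insert('o')): buffer="cofwtbaotw" (len 10), cursors c1@2 c2@8, authorship .1.1...2.2
After op 5 (add_cursor(2)): buffer="cofwtbaotw" (len 10), cursors c1@2 c3@2 c2@8, authorship .1.1...2.2
After op 6 (move_left): buffer="cofwtbaotw" (len 10), cursors c1@1 c3@1 c2@7, authorship .1.1...2.2
After op 7 (move_right): buffer="cofwtbaotw" (len 10), cursors c1@2 c3@2 c2@8, authorship .1.1...2.2

Answer: 2 8 2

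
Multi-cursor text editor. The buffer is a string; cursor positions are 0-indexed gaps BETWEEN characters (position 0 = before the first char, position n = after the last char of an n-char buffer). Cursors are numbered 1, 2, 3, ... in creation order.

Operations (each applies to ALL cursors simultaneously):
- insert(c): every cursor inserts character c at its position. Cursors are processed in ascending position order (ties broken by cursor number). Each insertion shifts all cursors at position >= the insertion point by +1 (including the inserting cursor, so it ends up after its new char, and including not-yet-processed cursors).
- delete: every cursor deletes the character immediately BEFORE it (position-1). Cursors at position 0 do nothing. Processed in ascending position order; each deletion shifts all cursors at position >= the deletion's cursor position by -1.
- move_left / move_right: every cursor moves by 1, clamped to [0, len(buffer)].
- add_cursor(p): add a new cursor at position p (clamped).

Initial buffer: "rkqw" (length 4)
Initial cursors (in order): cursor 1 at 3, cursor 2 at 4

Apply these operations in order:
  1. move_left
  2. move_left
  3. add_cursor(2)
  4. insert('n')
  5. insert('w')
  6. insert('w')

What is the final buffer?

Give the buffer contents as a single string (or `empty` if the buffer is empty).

Answer: rnwwknnwwwwqw

Derivation:
After op 1 (move_left): buffer="rkqw" (len 4), cursors c1@2 c2@3, authorship ....
After op 2 (move_left): buffer="rkqw" (len 4), cursors c1@1 c2@2, authorship ....
After op 3 (add_cursor(2)): buffer="rkqw" (len 4), cursors c1@1 c2@2 c3@2, authorship ....
After op 4 (insert('n')): buffer="rnknnqw" (len 7), cursors c1@2 c2@5 c3@5, authorship .1.23..
After op 5 (insert('w')): buffer="rnwknnwwqw" (len 10), cursors c1@3 c2@8 c3@8, authorship .11.2323..
After op 6 (insert('w')): buffer="rnwwknnwwwwqw" (len 13), cursors c1@4 c2@11 c3@11, authorship .111.232323..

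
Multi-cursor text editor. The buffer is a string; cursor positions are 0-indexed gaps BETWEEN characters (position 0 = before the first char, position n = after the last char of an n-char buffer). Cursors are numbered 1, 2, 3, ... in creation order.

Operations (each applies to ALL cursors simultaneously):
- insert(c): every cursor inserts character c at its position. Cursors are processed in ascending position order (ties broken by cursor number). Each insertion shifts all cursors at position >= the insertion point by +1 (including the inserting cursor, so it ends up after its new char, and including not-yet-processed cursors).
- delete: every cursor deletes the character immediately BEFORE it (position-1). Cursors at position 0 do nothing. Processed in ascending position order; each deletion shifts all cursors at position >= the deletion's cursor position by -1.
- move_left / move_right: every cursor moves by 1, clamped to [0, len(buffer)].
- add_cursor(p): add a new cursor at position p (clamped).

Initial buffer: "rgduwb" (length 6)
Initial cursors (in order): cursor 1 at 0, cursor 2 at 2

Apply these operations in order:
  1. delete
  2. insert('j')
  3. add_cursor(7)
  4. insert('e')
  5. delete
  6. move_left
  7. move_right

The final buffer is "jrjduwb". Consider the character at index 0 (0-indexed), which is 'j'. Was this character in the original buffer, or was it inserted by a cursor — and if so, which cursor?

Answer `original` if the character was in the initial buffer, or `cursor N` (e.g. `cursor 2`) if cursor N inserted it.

After op 1 (delete): buffer="rduwb" (len 5), cursors c1@0 c2@1, authorship .....
After op 2 (insert('j')): buffer="jrjduwb" (len 7), cursors c1@1 c2@3, authorship 1.2....
After op 3 (add_cursor(7)): buffer="jrjduwb" (len 7), cursors c1@1 c2@3 c3@7, authorship 1.2....
After op 4 (insert('e')): buffer="jerjeduwbe" (len 10), cursors c1@2 c2@5 c3@10, authorship 11.22....3
After op 5 (delete): buffer="jrjduwb" (len 7), cursors c1@1 c2@3 c3@7, authorship 1.2....
After op 6 (move_left): buffer="jrjduwb" (len 7), cursors c1@0 c2@2 c3@6, authorship 1.2....
After op 7 (move_right): buffer="jrjduwb" (len 7), cursors c1@1 c2@3 c3@7, authorship 1.2....
Authorship (.=original, N=cursor N): 1 . 2 . . . .
Index 0: author = 1

Answer: cursor 1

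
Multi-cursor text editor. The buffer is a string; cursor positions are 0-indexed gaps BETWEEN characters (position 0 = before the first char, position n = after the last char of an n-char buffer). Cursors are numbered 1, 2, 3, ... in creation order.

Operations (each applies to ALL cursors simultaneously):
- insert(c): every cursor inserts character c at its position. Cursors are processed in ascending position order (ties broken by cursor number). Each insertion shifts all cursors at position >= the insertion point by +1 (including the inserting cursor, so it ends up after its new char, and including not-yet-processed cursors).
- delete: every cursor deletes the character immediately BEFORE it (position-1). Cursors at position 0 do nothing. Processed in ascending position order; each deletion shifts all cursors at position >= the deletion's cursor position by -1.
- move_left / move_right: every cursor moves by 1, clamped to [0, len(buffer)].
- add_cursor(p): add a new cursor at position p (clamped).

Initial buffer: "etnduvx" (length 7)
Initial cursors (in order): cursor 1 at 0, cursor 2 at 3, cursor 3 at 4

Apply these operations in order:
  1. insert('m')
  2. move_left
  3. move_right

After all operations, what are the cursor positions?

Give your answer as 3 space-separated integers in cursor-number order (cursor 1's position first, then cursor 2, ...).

Answer: 1 5 7

Derivation:
After op 1 (insert('m')): buffer="metnmdmuvx" (len 10), cursors c1@1 c2@5 c3@7, authorship 1...2.3...
After op 2 (move_left): buffer="metnmdmuvx" (len 10), cursors c1@0 c2@4 c3@6, authorship 1...2.3...
After op 3 (move_right): buffer="metnmdmuvx" (len 10), cursors c1@1 c2@5 c3@7, authorship 1...2.3...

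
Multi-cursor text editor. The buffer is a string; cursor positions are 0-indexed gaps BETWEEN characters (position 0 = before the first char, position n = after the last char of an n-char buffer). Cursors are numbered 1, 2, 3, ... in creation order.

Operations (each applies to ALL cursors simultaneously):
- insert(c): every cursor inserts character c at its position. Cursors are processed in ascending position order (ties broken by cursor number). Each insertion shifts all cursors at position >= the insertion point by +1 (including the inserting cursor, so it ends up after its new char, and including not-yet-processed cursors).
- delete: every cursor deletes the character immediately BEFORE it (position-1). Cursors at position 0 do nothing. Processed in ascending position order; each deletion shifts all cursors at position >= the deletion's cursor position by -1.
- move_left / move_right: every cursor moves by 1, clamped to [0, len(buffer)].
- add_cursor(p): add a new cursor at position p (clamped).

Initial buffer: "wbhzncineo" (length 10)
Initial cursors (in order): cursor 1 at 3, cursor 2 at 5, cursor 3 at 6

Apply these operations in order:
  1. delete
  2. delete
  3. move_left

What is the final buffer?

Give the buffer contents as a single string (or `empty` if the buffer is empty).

After op 1 (delete): buffer="wbzineo" (len 7), cursors c1@2 c2@3 c3@3, authorship .......
After op 2 (delete): buffer="ineo" (len 4), cursors c1@0 c2@0 c3@0, authorship ....
After op 3 (move_left): buffer="ineo" (len 4), cursors c1@0 c2@0 c3@0, authorship ....

Answer: ineo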